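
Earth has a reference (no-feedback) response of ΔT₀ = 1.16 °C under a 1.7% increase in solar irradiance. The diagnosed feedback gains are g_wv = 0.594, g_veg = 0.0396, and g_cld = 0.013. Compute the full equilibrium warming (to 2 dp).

Total gain g = 0.594 + 0.0396 + 0.013 = 0.6466.
Amplification A = 1/(1 − 0.6466) = 2.83.
ΔT = 1.16 × 2.83 = 3.28 °C.

3.28 °C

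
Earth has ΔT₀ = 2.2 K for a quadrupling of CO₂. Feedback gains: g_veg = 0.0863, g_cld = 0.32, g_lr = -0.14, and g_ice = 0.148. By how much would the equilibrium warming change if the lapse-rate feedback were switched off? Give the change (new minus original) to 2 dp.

Original: g = 0.4143, ΔT = 2.2/(1−0.4143) = 3.7562 K.
Without lapse-rate: g' = 0.5543, ΔT' = 2.2/(1−0.5543) = 4.9361 K.
Change = 4.9361 − 3.7562 = 1.18 K.

1.18 K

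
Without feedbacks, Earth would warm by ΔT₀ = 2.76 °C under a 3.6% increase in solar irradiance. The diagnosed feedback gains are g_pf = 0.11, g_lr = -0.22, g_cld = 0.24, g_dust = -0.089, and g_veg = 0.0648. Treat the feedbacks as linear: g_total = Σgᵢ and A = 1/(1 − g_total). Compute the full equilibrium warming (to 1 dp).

3.1 °C

Total gain g = 0.11 − 0.22 + 0.24 − 0.089 + 0.0648 = 0.1058.
Amplification A = 1/(1 − 0.1058) = 1.118.
ΔT = 2.76 × 1.118 = 3.1 °C.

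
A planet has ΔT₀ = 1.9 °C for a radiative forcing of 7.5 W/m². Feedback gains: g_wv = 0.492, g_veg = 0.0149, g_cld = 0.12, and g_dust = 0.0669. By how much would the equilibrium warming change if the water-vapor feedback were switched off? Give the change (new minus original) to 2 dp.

-3.82 °C

Original: g = 0.6938, ΔT = 1.9/(1−0.6938) = 6.2051 °C.
Without water-vapor: g' = 0.2018, ΔT' = 1.9/(1−0.2018) = 2.3804 °C.
Change = 2.3804 − 6.2051 = -3.82 °C.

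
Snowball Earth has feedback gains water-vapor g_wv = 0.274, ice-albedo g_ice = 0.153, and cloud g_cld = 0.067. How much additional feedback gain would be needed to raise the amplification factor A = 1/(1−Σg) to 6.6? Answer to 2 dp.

0.35

Current total gain = 0.494.
Target gain for A = 6.6: g* = 1 − 1/6.6 = 0.8485.
Additional gain needed = 0.8485 − 0.494 = 0.35.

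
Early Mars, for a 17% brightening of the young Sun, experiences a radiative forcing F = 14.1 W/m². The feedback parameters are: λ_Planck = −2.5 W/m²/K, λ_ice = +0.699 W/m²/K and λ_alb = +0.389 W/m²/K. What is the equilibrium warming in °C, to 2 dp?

9.99 °C

Net feedback parameter λ = (−2.5) + (+0.699) + (+0.389) = -1.412 W/m²/K.
ΔT = −F/λ = −14.1/(-1.412) = 9.99 °C.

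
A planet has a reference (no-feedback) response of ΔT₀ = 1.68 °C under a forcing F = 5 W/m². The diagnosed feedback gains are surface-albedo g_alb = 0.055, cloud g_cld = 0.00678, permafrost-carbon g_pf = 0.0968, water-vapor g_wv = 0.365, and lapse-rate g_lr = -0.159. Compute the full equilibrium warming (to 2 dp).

2.64 °C

Total gain g = 0.055 + 0.00678 + 0.0968 + 0.365 − 0.159 = 0.36458.
Amplification A = 1/(1 − 0.36458) = 1.574.
ΔT = 1.68 × 1.574 = 2.64 °C.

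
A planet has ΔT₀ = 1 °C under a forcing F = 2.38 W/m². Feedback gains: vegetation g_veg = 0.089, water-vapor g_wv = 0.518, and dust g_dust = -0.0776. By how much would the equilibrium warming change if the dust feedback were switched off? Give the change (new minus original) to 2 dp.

0.42 °C

Original: g = 0.5294, ΔT = 1/(1−0.5294) = 2.1249 °C.
Without dust: g' = 0.607, ΔT' = 1/(1−0.607) = 2.5445 °C.
Change = 2.5445 − 2.1249 = 0.42 °C.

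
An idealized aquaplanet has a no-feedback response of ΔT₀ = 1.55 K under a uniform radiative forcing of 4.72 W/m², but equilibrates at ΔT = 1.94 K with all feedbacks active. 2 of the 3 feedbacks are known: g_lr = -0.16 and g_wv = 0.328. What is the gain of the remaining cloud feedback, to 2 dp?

0.03

Amplification A = ΔT/ΔT₀ = 1.94/1.55 = 1.252.
Total gain g = 1 − 1/A = 1 − 1/1.252 = 0.2013.
Known gains sum to -0.16 + 0.328 = 0.168.
g_cld = 0.2013 − 0.168 = 0.03.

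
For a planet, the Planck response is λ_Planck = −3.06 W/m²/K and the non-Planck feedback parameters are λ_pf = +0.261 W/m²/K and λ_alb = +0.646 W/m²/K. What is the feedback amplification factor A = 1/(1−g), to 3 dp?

1.421

Convert to gains: g_pf = 0.261/3.06 = 0.08529; g_alb = 0.646/3.06 = 0.2111.
Total gain g = 0.29639.
A = 1/(1 − 0.29639) = 1.421.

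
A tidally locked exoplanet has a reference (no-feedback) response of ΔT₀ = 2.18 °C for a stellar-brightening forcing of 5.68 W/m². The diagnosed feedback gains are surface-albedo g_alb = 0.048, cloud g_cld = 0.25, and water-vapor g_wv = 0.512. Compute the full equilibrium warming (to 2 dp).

Total gain g = 0.048 + 0.25 + 0.512 = 0.81.
Amplification A = 1/(1 − 0.81) = 5.263.
ΔT = 2.18 × 5.263 = 11.47 °C.

11.47 °C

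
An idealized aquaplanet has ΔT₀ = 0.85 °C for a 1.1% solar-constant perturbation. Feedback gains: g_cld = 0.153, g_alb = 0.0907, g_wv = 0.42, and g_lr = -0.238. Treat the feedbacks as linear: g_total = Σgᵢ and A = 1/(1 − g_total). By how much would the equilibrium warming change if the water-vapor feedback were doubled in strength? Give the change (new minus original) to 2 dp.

4.03 °C

Original: g = 0.4257, ΔT = 0.85/(1−0.4257) = 1.4801 °C.
With doubled water-vapor: g' = 0.8457, ΔT' = 0.85/(1−0.8457) = 5.5087 °C.
Change = 5.5087 − 1.4801 = 4.03 °C.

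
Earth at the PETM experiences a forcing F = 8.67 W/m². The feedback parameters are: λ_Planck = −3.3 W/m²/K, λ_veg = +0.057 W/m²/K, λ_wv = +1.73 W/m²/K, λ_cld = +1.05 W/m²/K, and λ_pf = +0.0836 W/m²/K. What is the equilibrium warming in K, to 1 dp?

22.9 K

Net feedback parameter λ = (−3.3) + (+0.057) + (+1.73) + (+1.05) + (+0.0836) = -0.3794 W/m²/K.
ΔT = −F/λ = −8.67/(-0.3794) = 22.9 K.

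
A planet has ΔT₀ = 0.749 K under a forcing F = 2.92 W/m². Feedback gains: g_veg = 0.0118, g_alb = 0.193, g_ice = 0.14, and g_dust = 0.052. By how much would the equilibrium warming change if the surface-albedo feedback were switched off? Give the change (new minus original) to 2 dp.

Original: g = 0.3968, ΔT = 0.749/(1−0.3968) = 1.2417 K.
Without surface-albedo: g' = 0.2038, ΔT' = 0.749/(1−0.2038) = 0.9407 K.
Change = 0.9407 − 1.2417 = -0.30 K.

-0.30 K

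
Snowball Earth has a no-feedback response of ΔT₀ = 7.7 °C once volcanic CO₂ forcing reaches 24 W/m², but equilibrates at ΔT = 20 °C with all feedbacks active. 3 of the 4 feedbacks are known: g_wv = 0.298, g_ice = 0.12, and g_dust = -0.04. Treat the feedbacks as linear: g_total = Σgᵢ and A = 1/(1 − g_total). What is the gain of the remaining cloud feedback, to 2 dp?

0.24

Amplification A = ΔT/ΔT₀ = 20/7.7 = 2.597.
Total gain g = 1 − 1/A = 1 − 1/2.597 = 0.6149.
Known gains sum to 0.298 + 0.12 − 0.04 = 0.378.
g_cld = 0.6149 − 0.378 = 0.24.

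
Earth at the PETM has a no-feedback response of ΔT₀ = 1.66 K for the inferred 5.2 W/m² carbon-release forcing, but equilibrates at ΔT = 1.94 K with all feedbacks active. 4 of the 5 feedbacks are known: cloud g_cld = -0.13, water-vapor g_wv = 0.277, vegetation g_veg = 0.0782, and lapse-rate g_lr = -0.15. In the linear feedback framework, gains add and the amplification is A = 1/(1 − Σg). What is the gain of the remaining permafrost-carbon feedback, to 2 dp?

0.07

Amplification A = ΔT/ΔT₀ = 1.94/1.66 = 1.169.
Total gain g = 1 − 1/A = 1 − 1/1.169 = 0.1446.
Known gains sum to -0.13 + 0.277 + 0.0782 − 0.15 = 0.0752.
g_pf = 0.1446 − 0.0752 = 0.07.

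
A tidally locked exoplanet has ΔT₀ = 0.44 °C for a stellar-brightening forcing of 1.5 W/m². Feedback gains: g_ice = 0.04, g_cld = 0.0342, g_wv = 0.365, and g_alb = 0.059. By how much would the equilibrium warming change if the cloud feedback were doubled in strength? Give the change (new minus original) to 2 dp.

Original: g = 0.4982, ΔT = 0.44/(1−0.4982) = 0.8768 °C.
With doubled cloud: g' = 0.5324, ΔT' = 0.44/(1−0.5324) = 0.9410 °C.
Change = 0.9410 − 0.8768 = 0.06 °C.

0.06 °C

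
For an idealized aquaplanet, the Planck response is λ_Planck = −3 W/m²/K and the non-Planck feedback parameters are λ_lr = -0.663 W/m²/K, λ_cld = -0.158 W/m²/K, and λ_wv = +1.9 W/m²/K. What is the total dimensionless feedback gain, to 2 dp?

Convert to gains: g_lr = -0.663/3 = -0.221; g_cld = -0.158/3 = -0.05267; g_wv = 1.9/3 = 0.6333.
Total gain g = 0.35963.

0.36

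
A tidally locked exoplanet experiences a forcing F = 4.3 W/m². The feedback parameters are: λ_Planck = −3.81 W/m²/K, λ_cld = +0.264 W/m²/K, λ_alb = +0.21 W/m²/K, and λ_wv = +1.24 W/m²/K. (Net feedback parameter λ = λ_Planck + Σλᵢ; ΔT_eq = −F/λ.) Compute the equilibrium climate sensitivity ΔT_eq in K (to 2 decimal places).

Net feedback parameter λ = (−3.81) + (+0.264) + (+0.21) + (+1.24) = -2.096 W/m²/K.
ΔT = −F/λ = −4.3/(-2.096) = 2.05 K.

2.05 K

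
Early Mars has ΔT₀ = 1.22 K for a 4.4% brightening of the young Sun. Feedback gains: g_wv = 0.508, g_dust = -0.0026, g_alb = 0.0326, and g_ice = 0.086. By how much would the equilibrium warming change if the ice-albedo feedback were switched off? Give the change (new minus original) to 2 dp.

-0.60 K

Original: g = 0.624, ΔT = 1.22/(1−0.624) = 3.2447 K.
Without ice-albedo: g' = 0.538, ΔT' = 1.22/(1−0.538) = 2.6407 K.
Change = 2.6407 − 3.2447 = -0.60 K.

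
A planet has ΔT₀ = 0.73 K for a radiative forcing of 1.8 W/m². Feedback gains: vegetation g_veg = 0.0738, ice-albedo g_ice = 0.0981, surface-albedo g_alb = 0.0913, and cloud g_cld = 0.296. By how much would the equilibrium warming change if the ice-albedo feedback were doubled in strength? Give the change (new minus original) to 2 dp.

0.47 K

Original: g = 0.5592, ΔT = 0.73/(1−0.5592) = 1.6561 K.
With doubled ice-albedo: g' = 0.6573, ΔT' = 0.73/(1−0.6573) = 2.1301 K.
Change = 2.1301 − 1.6561 = 0.47 K.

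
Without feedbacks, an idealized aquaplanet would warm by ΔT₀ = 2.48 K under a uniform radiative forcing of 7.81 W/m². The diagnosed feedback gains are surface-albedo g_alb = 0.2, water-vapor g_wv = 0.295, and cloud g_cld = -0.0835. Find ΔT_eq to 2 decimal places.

Total gain g = 0.2 + 0.295 − 0.0835 = 0.4115.
Amplification A = 1/(1 − 0.4115) = 1.699.
ΔT = 2.48 × 1.699 = 4.21 K.

4.21 K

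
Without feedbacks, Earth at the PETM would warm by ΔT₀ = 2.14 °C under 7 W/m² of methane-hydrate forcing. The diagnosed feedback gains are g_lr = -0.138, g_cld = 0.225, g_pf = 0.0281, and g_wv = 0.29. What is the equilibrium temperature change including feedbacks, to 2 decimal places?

Total gain g = -0.138 + 0.225 + 0.0281 + 0.29 = 0.4051.
Amplification A = 1/(1 − 0.4051) = 1.681.
ΔT = 2.14 × 1.681 = 3.60 °C.

3.60 °C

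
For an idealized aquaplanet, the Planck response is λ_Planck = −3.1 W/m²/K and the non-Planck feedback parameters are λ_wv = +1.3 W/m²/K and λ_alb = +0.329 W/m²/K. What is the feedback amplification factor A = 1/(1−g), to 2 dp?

2.11

Convert to gains: g_wv = 1.3/3.1 = 0.4194; g_alb = 0.329/3.1 = 0.1061.
Total gain g = 0.5255.
A = 1/(1 − 0.5255) = 2.11.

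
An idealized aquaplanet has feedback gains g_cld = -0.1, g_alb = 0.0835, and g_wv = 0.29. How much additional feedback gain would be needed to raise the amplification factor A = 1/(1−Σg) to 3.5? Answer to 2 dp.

Current total gain = 0.2735.
Target gain for A = 3.5: g* = 1 − 1/3.5 = 0.7143.
Additional gain needed = 0.7143 − 0.2735 = 0.44.

0.44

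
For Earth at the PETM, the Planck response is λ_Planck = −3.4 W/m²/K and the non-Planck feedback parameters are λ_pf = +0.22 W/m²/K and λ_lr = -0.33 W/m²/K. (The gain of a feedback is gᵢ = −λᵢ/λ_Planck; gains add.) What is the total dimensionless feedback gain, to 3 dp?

Convert to gains: g_pf = 0.22/3.4 = 0.06471; g_lr = -0.33/3.4 = -0.09706.
Total gain g = -0.03235.

-0.032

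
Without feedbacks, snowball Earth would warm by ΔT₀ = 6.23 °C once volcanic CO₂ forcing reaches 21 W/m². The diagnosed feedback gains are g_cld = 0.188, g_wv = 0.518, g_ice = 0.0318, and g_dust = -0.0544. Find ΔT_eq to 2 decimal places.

Total gain g = 0.188 + 0.518 + 0.0318 − 0.0544 = 0.6834.
Amplification A = 1/(1 − 0.6834) = 3.159.
ΔT = 6.23 × 3.159 = 19.68 °C.

19.68 °C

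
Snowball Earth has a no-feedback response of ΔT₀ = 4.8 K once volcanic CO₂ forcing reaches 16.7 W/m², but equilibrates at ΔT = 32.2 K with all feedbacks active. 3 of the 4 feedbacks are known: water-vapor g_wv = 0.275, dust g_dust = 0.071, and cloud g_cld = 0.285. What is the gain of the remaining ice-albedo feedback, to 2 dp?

Amplification A = ΔT/ΔT₀ = 32.2/4.8 = 6.708.
Total gain g = 1 − 1/A = 1 − 1/6.708 = 0.8509.
Known gains sum to 0.275 + 0.071 + 0.285 = 0.631.
g_ice = 0.8509 − 0.631 = 0.22.

0.22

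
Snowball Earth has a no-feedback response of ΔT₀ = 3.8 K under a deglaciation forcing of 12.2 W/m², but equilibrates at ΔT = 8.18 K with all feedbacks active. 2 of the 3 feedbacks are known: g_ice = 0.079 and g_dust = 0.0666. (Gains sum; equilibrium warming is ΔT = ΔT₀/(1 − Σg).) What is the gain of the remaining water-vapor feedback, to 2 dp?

0.39

Amplification A = ΔT/ΔT₀ = 8.18/3.8 = 2.153.
Total gain g = 1 − 1/A = 1 − 1/2.153 = 0.5355.
Known gains sum to 0.079 + 0.0666 = 0.1456.
g_wv = 0.5355 − 0.1456 = 0.39.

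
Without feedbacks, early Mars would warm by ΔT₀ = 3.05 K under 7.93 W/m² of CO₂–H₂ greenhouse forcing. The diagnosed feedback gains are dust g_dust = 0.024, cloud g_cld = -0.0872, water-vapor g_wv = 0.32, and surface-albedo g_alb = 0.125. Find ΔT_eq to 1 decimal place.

Total gain g = 0.024 − 0.0872 + 0.32 + 0.125 = 0.3818.
Amplification A = 1/(1 − 0.3818) = 1.618.
ΔT = 3.05 × 1.618 = 4.9 K.

4.9 K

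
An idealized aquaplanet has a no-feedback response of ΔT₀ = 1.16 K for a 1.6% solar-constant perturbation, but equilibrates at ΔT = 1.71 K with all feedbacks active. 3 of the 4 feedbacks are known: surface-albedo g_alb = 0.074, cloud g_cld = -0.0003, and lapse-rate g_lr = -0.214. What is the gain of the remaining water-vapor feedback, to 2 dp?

0.46

Amplification A = ΔT/ΔT₀ = 1.71/1.16 = 1.474.
Total gain g = 1 − 1/A = 1 − 1/1.474 = 0.3216.
Known gains sum to 0.074 − 0.0003 − 0.214 = -0.1403.
g_wv = 0.3216 + 0.1403 = 0.46.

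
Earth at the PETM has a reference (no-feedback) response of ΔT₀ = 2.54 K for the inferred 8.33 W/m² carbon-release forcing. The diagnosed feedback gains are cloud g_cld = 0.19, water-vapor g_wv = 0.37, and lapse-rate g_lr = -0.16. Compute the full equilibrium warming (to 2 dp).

Total gain g = 0.19 + 0.37 − 0.16 = 0.4.
Amplification A = 1/(1 − 0.4) = 1.667.
ΔT = 2.54 × 1.667 = 4.23 K.

4.23 K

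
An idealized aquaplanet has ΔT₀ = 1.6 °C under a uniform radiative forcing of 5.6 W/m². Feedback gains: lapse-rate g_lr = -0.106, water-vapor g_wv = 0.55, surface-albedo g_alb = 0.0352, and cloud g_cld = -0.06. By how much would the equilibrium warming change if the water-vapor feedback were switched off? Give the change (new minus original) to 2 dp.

-1.34 °C

Original: g = 0.4192, ΔT = 1.6/(1−0.4192) = 2.7548 °C.
Without water-vapor: g' = -0.1308, ΔT' = 1.6/(1+0.1308) = 1.4149 °C.
Change = 1.4149 − 2.7548 = -1.34 °C.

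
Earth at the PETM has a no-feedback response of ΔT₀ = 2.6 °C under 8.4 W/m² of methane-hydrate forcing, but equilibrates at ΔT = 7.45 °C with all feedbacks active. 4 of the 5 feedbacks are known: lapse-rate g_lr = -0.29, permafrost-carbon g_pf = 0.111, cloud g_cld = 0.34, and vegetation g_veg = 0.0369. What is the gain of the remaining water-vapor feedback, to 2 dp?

Amplification A = ΔT/ΔT₀ = 7.45/2.6 = 2.865.
Total gain g = 1 − 1/A = 1 − 1/2.865 = 0.651.
Known gains sum to -0.29 + 0.111 + 0.34 + 0.0369 = 0.1979.
g_wv = 0.651 − 0.1979 = 0.45.

0.45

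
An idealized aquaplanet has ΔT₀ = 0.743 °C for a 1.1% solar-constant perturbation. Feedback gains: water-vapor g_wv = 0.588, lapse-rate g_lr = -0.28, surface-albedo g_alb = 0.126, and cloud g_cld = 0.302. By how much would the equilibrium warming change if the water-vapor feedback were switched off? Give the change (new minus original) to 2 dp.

-1.94 °C

Original: g = 0.736, ΔT = 0.743/(1−0.736) = 2.8144 °C.
Without water-vapor: g' = 0.148, ΔT' = 0.743/(1−0.148) = 0.8721 °C.
Change = 0.8721 − 2.8144 = -1.94 °C.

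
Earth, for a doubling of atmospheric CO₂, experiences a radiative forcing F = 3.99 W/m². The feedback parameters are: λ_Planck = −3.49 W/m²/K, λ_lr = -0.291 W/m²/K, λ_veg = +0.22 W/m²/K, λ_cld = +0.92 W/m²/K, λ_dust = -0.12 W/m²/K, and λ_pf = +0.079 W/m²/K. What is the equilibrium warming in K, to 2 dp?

1.49 K

Net feedback parameter λ = (−3.49) + (-0.291) + (+0.22) + (+0.92) + (-0.12) + (+0.079) = -2.682 W/m²/K.
ΔT = −F/λ = −3.99/(-2.682) = 1.49 K.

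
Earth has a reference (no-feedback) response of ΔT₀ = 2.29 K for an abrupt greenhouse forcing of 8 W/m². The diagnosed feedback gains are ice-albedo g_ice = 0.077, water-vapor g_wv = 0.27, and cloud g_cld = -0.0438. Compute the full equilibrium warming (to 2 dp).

3.29 K

Total gain g = 0.077 + 0.27 − 0.0438 = 0.3032.
Amplification A = 1/(1 − 0.3032) = 1.435.
ΔT = 2.29 × 1.435 = 3.29 K.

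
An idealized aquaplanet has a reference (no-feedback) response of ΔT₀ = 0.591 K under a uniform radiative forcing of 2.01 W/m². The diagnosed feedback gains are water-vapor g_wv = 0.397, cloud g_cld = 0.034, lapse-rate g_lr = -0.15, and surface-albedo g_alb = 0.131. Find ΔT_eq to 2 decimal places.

Total gain g = 0.397 + 0.034 − 0.15 + 0.131 = 0.412.
Amplification A = 1/(1 − 0.412) = 1.701.
ΔT = 0.591 × 1.701 = 1.01 K.

1.01 K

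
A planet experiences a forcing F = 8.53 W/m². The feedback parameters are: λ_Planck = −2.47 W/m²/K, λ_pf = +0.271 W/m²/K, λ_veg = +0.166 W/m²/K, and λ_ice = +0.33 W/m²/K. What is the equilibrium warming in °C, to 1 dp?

5.0 °C

Net feedback parameter λ = (−2.47) + (+0.271) + (+0.166) + (+0.33) = -1.703 W/m²/K.
ΔT = −F/λ = −8.53/(-1.703) = 5.0 °C.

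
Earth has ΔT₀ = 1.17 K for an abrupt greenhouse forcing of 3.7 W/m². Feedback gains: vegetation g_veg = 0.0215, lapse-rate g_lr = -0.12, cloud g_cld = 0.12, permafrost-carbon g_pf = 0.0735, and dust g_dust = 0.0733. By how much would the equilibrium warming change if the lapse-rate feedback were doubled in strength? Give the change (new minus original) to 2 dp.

Original: g = 0.1683, ΔT = 1.17/(1−0.1683) = 1.4068 K.
With doubled lapse-rate: g' = 0.0483, ΔT' = 1.17/(1−0.0483) = 1.2294 K.
Change = 1.2294 − 1.4068 = -0.18 K.

-0.18 K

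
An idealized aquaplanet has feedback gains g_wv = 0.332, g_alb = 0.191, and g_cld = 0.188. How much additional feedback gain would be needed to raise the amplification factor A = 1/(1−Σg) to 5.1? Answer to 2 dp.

Current total gain = 0.711.
Target gain for A = 5.1: g* = 1 − 1/5.1 = 0.8039.
Additional gain needed = 0.8039 − 0.711 = 0.09.

0.09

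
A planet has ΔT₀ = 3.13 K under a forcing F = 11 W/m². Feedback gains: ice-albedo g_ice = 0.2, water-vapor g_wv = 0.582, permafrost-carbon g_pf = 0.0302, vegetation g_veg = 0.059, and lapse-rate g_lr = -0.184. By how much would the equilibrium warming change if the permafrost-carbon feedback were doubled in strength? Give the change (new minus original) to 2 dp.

1.07 K

Original: g = 0.6872, ΔT = 3.13/(1−0.6872) = 10.0064 K.
With doubled permafrost-carbon: g' = 0.7174, ΔT' = 3.13/(1−0.7174) = 11.0757 K.
Change = 11.0757 − 10.0064 = 1.07 K.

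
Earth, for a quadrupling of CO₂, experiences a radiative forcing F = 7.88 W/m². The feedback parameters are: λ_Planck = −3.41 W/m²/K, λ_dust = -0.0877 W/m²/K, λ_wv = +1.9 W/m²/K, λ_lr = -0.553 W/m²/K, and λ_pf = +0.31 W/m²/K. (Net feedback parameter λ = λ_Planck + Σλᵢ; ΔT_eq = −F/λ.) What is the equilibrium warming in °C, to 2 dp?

4.28 °C

Net feedback parameter λ = (−3.41) + (-0.0877) + (+1.9) + (-0.553) + (+0.31) = -1.8407 W/m²/K.
ΔT = −F/λ = −7.88/(-1.8407) = 4.28 °C.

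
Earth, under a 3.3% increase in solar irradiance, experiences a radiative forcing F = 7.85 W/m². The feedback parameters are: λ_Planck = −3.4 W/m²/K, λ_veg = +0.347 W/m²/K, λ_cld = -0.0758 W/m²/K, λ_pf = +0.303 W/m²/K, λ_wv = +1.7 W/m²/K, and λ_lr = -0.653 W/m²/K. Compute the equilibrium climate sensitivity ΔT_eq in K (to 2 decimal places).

4.41 K

Net feedback parameter λ = (−3.4) + (+0.347) + (-0.0758) + (+0.303) + (+1.7) + (-0.653) = -1.7788 W/m²/K.
ΔT = −F/λ = −7.85/(-1.7788) = 4.41 K.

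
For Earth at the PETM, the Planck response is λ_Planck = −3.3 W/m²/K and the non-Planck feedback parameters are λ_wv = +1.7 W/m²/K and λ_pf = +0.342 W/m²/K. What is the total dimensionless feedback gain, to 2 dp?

Convert to gains: g_wv = 1.7/3.3 = 0.5152; g_pf = 0.342/3.3 = 0.1036.
Total gain g = 0.6188.

0.62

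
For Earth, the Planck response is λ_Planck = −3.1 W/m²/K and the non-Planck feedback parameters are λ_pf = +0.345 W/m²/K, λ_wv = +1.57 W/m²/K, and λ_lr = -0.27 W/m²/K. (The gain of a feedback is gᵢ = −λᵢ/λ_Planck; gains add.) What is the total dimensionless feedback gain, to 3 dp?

0.531

Convert to gains: g_pf = 0.345/3.1 = 0.1113; g_wv = 1.57/3.1 = 0.5065; g_lr = -0.27/3.1 = -0.0871.
Total gain g = 0.5307.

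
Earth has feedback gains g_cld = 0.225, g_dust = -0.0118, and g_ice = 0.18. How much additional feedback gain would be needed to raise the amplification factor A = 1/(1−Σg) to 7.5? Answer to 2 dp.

Current total gain = 0.3932.
Target gain for A = 7.5: g* = 1 − 1/7.5 = 0.8667.
Additional gain needed = 0.8667 − 0.3932 = 0.47.

0.47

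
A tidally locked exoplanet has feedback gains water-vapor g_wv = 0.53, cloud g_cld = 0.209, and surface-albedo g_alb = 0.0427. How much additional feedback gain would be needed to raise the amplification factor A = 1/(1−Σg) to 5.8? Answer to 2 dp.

Current total gain = 0.7817.
Target gain for A = 5.8: g* = 1 − 1/5.8 = 0.8276.
Additional gain needed = 0.8276 − 0.7817 = 0.05.

0.05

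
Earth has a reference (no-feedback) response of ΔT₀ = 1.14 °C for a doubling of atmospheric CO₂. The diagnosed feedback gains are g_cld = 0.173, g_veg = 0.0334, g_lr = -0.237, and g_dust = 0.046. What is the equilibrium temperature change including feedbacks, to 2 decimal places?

1.16 °C

Total gain g = 0.173 + 0.0334 − 0.237 + 0.046 = 0.0154.
Amplification A = 1/(1 − 0.0154) = 1.016.
ΔT = 1.14 × 1.016 = 1.16 °C.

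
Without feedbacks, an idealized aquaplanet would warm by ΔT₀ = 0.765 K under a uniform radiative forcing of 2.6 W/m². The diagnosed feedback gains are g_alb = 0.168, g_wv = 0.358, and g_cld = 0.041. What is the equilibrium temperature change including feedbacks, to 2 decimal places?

Total gain g = 0.168 + 0.358 + 0.041 = 0.567.
Amplification A = 1/(1 − 0.567) = 2.309.
ΔT = 0.765 × 2.309 = 1.77 K.

1.77 K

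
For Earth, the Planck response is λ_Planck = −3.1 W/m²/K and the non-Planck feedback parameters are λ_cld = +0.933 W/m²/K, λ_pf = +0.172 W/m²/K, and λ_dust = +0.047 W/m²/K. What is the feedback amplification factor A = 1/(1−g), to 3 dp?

1.591

Convert to gains: g_cld = 0.933/3.1 = 0.301; g_pf = 0.172/3.1 = 0.05548; g_dust = 0.047/3.1 = 0.01516.
Total gain g = 0.37164.
A = 1/(1 − 0.37164) = 1.591.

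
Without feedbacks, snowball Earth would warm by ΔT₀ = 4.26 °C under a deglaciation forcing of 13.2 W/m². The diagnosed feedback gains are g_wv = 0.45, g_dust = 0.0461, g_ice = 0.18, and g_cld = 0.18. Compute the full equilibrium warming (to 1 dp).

29.6 °C

Total gain g = 0.45 + 0.0461 + 0.18 + 0.18 = 0.8561.
Amplification A = 1/(1 − 0.8561) = 6.949.
ΔT = 4.26 × 6.949 = 29.6 °C.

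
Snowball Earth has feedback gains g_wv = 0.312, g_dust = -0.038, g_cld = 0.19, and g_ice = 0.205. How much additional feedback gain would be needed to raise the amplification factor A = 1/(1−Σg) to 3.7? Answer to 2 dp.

0.06

Current total gain = 0.669.
Target gain for A = 3.7: g* = 1 − 1/3.7 = 0.7297.
Additional gain needed = 0.7297 − 0.669 = 0.06.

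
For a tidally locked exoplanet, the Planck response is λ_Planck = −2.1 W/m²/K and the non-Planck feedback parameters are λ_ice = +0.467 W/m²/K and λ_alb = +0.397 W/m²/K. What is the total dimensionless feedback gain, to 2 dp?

Convert to gains: g_ice = 0.467/2.1 = 0.2224; g_alb = 0.397/2.1 = 0.189.
Total gain g = 0.4114.

0.41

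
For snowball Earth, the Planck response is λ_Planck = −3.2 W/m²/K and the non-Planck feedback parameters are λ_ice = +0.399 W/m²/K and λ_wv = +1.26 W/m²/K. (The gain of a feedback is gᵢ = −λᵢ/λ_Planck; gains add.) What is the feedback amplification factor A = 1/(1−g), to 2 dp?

2.08

Convert to gains: g_ice = 0.399/3.2 = 0.1247; g_wv = 1.26/3.2 = 0.3937.
Total gain g = 0.5184.
A = 1/(1 − 0.5184) = 2.08.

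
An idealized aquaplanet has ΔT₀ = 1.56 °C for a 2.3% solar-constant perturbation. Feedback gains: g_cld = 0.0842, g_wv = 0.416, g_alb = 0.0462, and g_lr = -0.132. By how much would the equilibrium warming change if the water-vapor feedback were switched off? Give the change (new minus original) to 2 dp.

Original: g = 0.4144, ΔT = 1.56/(1−0.4144) = 2.6639 °C.
Without water-vapor: g' = -0.0016, ΔT' = 1.56/(1+0.0016) = 1.5575 °C.
Change = 1.5575 − 2.6639 = -1.11 °C.

-1.11 °C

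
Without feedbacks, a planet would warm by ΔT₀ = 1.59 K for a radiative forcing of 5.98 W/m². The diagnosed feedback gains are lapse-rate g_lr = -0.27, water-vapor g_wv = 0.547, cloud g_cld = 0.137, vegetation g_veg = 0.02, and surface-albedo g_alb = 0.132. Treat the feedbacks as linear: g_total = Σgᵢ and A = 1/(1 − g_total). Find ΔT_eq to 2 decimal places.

Total gain g = -0.27 + 0.547 + 0.137 + 0.02 + 0.132 = 0.566.
Amplification A = 1/(1 − 0.566) = 2.304.
ΔT = 1.59 × 2.304 = 3.66 K.

3.66 K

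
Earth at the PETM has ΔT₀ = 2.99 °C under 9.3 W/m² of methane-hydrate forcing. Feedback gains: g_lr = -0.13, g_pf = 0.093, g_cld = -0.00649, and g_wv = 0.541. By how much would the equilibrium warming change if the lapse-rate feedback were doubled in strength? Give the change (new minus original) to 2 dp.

Original: g = 0.49751, ΔT = 2.99/(1−0.49751) = 5.9504 °C.
With doubled lapse-rate: g' = 0.36751, ΔT' = 2.99/(1−0.36751) = 4.7273 °C.
Change = 4.7273 − 5.9504 = -1.22 °C.

-1.22 °C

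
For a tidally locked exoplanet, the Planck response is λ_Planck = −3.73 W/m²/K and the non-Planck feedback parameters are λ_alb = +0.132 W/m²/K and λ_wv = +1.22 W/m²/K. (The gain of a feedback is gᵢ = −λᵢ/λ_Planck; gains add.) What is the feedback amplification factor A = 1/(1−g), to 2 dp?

1.57

Convert to gains: g_alb = 0.132/3.73 = 0.03539; g_wv = 1.22/3.73 = 0.3271.
Total gain g = 0.36249.
A = 1/(1 − 0.36249) = 1.57.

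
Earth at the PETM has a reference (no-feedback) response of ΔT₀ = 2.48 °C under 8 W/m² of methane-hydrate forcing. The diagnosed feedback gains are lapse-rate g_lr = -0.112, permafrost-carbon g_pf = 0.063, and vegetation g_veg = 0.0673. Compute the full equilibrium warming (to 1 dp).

Total gain g = -0.112 + 0.063 + 0.0673 = 0.0183.
Amplification A = 1/(1 − 0.0183) = 1.019.
ΔT = 2.48 × 1.019 = 2.5 °C.

2.5 °C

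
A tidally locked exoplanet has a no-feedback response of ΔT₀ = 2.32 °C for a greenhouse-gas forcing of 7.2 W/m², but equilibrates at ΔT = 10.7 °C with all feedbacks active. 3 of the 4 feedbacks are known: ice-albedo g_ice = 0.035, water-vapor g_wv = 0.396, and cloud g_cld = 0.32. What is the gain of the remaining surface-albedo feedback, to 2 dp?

Amplification A = ΔT/ΔT₀ = 10.7/2.32 = 4.612.
Total gain g = 1 − 1/A = 1 − 1/4.612 = 0.7832.
Known gains sum to 0.035 + 0.396 + 0.32 = 0.751.
g_alb = 0.7832 − 0.751 = 0.03.

0.03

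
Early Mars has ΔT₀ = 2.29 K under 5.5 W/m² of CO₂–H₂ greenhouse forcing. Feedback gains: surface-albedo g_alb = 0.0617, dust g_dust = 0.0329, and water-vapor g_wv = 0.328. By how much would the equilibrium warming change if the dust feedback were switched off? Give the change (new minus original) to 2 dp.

-0.21 K

Original: g = 0.4226, ΔT = 2.29/(1−0.4226) = 3.9661 K.
Without dust: g' = 0.3897, ΔT' = 2.29/(1−0.3897) = 3.7523 K.
Change = 3.7523 − 3.9661 = -0.21 K.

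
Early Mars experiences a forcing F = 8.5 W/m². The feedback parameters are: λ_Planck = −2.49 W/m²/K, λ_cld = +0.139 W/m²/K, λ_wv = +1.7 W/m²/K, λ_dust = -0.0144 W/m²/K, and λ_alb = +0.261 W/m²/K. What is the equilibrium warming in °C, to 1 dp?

Net feedback parameter λ = (−2.49) + (+0.139) + (+1.7) + (-0.0144) + (+0.261) = -0.4044 W/m²/K.
ΔT = −F/λ = −8.5/(-0.4044) = 21.0 °C.

21.0 °C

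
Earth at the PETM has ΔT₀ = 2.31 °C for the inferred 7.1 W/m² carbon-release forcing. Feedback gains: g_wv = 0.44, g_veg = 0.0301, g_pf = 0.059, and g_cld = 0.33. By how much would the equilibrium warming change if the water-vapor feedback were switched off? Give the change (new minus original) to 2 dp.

-12.42 °C

Original: g = 0.8591, ΔT = 2.31/(1−0.8591) = 16.3946 °C.
Without water-vapor: g' = 0.4191, ΔT' = 2.31/(1−0.4191) = 3.9766 °C.
Change = 3.9766 − 16.3946 = -12.42 °C.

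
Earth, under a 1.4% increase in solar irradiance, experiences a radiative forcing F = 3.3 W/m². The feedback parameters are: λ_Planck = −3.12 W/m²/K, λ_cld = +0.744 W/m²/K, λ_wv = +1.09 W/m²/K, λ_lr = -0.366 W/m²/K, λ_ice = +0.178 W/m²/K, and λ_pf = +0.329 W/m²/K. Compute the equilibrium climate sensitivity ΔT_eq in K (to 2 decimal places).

2.88 K

Net feedback parameter λ = (−3.12) + (+0.744) + (+1.09) + (-0.366) + (+0.178) + (+0.329) = -1.145 W/m²/K.
ΔT = −F/λ = −3.3/(-1.145) = 2.88 K.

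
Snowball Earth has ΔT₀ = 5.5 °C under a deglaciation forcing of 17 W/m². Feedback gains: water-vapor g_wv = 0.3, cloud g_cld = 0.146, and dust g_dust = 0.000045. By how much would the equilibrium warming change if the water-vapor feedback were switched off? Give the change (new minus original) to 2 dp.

Original: g = 0.446045, ΔT = 5.5/(1−0.446045) = 9.9286 °C.
Without water-vapor: g' = 0.146045, ΔT' = 5.5/(1−0.146045) = 6.4406 °C.
Change = 6.4406 − 9.9286 = -3.49 °C.

-3.49 °C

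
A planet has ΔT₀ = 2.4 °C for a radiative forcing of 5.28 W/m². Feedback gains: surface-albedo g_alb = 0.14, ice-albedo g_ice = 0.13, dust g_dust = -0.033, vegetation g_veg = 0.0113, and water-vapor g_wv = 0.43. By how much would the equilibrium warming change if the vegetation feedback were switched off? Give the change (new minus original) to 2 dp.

-0.25 °C

Original: g = 0.6783, ΔT = 2.4/(1−0.6783) = 7.4604 °C.
Without vegetation: g' = 0.667, ΔT' = 2.4/(1−0.667) = 7.2072 °C.
Change = 7.2072 − 7.4604 = -0.25 °C.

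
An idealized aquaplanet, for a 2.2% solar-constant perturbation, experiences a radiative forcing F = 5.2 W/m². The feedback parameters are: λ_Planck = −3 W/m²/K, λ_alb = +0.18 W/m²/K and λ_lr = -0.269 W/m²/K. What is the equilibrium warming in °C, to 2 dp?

Net feedback parameter λ = (−3) + (+0.18) + (-0.269) = -3.089 W/m²/K.
ΔT = −F/λ = −5.2/(-3.089) = 1.68 °C.

1.68 °C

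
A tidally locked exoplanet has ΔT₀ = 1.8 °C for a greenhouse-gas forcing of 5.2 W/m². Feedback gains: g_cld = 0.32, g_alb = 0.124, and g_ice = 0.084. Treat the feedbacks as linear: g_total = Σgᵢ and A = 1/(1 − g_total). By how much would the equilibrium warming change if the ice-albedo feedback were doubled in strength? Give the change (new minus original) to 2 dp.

Original: g = 0.528, ΔT = 1.8/(1−0.528) = 3.8136 °C.
With doubled ice-albedo: g' = 0.612, ΔT' = 1.8/(1−0.612) = 4.6392 °C.
Change = 4.6392 − 3.8136 = 0.83 °C.

0.83 °C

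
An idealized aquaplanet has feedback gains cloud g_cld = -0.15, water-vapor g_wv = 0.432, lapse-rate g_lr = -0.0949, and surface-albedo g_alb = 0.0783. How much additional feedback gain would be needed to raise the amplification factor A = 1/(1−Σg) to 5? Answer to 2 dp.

Current total gain = 0.2654.
Target gain for A = 5: g* = 1 − 1/5 = 0.8.
Additional gain needed = 0.8 − 0.2654 = 0.53.

0.53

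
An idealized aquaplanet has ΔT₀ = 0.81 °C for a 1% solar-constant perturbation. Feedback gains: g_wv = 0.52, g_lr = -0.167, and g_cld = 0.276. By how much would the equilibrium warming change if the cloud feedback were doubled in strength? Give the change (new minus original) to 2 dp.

6.34 °C

Original: g = 0.629, ΔT = 0.81/(1−0.629) = 2.1833 °C.
With doubled cloud: g' = 0.905, ΔT' = 0.81/(1−0.905) = 8.5263 °C.
Change = 8.5263 − 2.1833 = 6.34 °C.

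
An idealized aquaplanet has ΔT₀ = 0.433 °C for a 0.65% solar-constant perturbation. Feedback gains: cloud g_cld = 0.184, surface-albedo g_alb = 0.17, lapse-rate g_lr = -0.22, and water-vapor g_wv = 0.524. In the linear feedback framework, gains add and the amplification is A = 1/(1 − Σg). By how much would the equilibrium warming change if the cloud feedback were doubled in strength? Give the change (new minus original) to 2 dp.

1.47 °C

Original: g = 0.658, ΔT = 0.433/(1−0.658) = 1.2661 °C.
With doubled cloud: g' = 0.842, ΔT' = 0.433/(1−0.842) = 2.7405 °C.
Change = 2.7405 − 1.2661 = 1.47 °C.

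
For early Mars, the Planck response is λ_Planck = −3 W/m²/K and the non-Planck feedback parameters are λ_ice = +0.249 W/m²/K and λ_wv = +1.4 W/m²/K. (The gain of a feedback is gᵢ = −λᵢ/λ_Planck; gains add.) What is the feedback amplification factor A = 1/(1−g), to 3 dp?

Convert to gains: g_ice = 0.249/3 = 0.083; g_wv = 1.4/3 = 0.4667.
Total gain g = 0.5497.
A = 1/(1 − 0.5497) = 2.221.

2.221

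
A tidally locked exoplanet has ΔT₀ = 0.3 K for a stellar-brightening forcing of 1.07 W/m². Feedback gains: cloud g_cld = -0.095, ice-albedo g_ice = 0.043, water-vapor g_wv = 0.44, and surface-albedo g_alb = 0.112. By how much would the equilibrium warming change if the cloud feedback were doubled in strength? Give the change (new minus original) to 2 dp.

Original: g = 0.5, ΔT = 0.3/(1−0.5) = 0.6000 K.
With doubled cloud: g' = 0.405, ΔT' = 0.3/(1−0.405) = 0.5042 K.
Change = 0.5042 − 0.6000 = -0.10 K.

-0.10 K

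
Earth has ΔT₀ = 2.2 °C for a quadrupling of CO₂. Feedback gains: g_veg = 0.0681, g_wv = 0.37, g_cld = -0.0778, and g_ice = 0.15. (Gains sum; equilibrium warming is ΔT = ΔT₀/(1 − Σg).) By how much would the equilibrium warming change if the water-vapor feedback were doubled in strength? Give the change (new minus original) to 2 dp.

Original: g = 0.5103, ΔT = 2.2/(1−0.5103) = 4.4925 °C.
With doubled water-vapor: g' = 0.8803, ΔT' = 2.2/(1−0.8803) = 18.3793 °C.
Change = 18.3793 − 4.4925 = 13.89 °C.

13.89 °C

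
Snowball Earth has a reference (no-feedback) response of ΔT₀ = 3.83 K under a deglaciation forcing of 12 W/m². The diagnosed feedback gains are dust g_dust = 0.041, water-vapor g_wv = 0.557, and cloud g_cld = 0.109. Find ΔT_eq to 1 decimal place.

13.1 K

Total gain g = 0.041 + 0.557 + 0.109 = 0.707.
Amplification A = 1/(1 − 0.707) = 3.413.
ΔT = 3.83 × 3.413 = 13.1 K.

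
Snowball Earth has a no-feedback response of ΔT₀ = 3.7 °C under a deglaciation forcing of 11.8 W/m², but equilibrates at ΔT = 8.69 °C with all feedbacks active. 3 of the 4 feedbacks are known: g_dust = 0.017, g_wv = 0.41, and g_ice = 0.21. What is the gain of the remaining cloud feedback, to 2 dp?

-0.06

Amplification A = ΔT/ΔT₀ = 8.69/3.7 = 2.349.
Total gain g = 1 − 1/A = 1 − 1/2.349 = 0.5743.
Known gains sum to 0.017 + 0.41 + 0.21 = 0.637.
g_cld = 0.5743 − 0.637 = -0.06.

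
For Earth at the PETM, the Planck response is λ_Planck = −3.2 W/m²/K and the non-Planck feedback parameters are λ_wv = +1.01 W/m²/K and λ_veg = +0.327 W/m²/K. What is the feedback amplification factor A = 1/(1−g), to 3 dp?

1.718

Convert to gains: g_wv = 1.01/3.2 = 0.3156; g_veg = 0.327/3.2 = 0.1022.
Total gain g = 0.4178.
A = 1/(1 − 0.4178) = 1.718.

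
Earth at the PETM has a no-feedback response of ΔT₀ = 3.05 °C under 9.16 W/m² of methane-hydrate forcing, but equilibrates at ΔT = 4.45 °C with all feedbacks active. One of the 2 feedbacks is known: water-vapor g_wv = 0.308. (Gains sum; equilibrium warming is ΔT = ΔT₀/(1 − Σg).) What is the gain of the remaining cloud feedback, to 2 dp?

Amplification A = ΔT/ΔT₀ = 4.45/3.05 = 1.459.
Total gain g = 1 − 1/A = 1 − 1/1.459 = 0.3146.
The known gain is 0.308.
g_cld = 0.3146 − 0.308 = 0.01.

0.01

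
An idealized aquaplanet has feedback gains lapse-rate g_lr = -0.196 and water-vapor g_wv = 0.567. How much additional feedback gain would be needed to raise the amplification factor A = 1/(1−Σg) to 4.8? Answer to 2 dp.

Current total gain = 0.371.
Target gain for A = 4.8: g* = 1 − 1/4.8 = 0.7917.
Additional gain needed = 0.7917 − 0.371 = 0.42.

0.42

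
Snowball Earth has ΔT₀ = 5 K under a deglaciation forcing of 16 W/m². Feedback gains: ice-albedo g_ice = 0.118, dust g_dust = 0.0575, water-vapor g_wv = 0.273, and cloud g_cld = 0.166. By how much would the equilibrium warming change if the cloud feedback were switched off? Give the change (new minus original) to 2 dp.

Original: g = 0.6145, ΔT = 5/(1−0.6145) = 12.9702 K.
Without cloud: g' = 0.4485, ΔT' = 5/(1−0.4485) = 9.0662 K.
Change = 9.0662 − 12.9702 = -3.90 K.

-3.90 K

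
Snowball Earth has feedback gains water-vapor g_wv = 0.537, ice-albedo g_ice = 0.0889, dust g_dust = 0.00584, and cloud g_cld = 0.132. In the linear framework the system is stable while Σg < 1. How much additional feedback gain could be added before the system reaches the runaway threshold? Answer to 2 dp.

Current total gain = 0.537 + 0.0889 + 0.00584 + 0.132 = 0.76374.
Margin to runaway = 1 − 0.76374 = 0.24.

0.24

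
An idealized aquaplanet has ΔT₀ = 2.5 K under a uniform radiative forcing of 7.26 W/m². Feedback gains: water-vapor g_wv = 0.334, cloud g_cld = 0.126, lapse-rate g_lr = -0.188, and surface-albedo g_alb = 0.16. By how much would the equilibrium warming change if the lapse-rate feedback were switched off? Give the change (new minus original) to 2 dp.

Original: g = 0.432, ΔT = 2.5/(1−0.432) = 4.4014 K.
Without lapse-rate: g' = 0.62, ΔT' = 2.5/(1−0.62) = 6.5789 K.
Change = 6.5789 − 4.4014 = 2.18 K.

2.18 K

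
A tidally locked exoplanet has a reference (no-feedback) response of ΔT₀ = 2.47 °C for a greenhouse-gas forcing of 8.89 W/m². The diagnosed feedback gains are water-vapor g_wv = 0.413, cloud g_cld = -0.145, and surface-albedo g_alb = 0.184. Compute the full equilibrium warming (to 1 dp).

Total gain g = 0.413 − 0.145 + 0.184 = 0.452.
Amplification A = 1/(1 − 0.452) = 1.825.
ΔT = 2.47 × 1.825 = 4.5 °C.

4.5 °C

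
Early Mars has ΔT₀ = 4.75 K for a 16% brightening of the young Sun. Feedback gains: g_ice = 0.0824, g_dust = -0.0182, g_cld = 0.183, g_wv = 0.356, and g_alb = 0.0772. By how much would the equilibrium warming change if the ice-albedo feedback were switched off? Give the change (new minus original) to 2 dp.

-3.05 K

Original: g = 0.6804, ΔT = 4.75/(1−0.6804) = 14.8623 K.
Without ice-albedo: g' = 0.598, ΔT' = 4.75/(1−0.598) = 11.8159 K.
Change = 11.8159 − 14.8623 = -3.05 K.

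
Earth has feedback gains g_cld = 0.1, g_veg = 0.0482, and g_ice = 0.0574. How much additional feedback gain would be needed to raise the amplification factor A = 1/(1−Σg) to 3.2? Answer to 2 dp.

Current total gain = 0.2056.
Target gain for A = 3.2: g* = 1 − 1/3.2 = 0.6875.
Additional gain needed = 0.6875 − 0.2056 = 0.48.

0.48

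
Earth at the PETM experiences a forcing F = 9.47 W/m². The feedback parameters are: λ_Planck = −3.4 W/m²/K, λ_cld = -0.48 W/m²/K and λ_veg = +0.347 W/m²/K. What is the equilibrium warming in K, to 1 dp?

2.7 K

Net feedback parameter λ = (−3.4) + (-0.48) + (+0.347) = -3.533 W/m²/K.
ΔT = −F/λ = −9.47/(-3.533) = 2.7 K.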